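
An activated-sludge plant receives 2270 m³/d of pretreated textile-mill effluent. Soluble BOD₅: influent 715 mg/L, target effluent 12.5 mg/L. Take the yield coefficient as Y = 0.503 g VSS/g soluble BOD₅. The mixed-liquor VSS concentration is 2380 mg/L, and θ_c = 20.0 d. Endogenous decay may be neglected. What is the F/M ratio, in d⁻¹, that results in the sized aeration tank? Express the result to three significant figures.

F/M ≈ 0.101 d⁻¹

V·X = Y·Q·ΔS·θ_c gives V = 0.503 × 2270 × (715 − 12.5) × 20.0 / 2380 = 6741 m³.
F/M = applied load / biomass = Q·S₀/(V·X) = 2270 × 715 / (6741 × 2380) = 0.1012 d⁻¹.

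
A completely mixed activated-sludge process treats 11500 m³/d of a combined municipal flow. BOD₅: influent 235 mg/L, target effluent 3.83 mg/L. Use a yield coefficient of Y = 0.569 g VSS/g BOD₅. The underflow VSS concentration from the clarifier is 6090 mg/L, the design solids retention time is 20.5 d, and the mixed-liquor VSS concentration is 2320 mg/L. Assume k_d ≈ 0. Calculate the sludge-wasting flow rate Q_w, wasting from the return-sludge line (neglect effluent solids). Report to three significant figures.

Q_w ≈ 248 m³/d

V·X = Y·Q·ΔS·θ_c gives V = 0.569 × 11500 × (235 − 3.83) × 20.5 / 2320 = 13366 m³.
Wasting from the return line (neglecting effluent solids): Q_w = V·X / (θ_c·X_r) = 13366 × 2320 / (20.5 × 6090) = 248.4 m³/d.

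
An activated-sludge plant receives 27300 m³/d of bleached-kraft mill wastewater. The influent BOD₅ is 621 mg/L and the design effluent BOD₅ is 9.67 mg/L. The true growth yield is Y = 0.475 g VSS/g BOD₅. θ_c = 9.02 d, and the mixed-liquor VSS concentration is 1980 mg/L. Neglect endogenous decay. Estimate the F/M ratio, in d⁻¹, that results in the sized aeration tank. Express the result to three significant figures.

F/M ≈ 0.237 d⁻¹

Biomass mass balance (decay neglected): V·X = Y·Q·(S₀ − S)·θ_c, so V = 0.475 × 27300 × (621 − 9.67) × 9.02 / 1980 = 36114 m³.
F/M = applied load / biomass = Q·S₀/(V·X) = 27300 × 621 / (36114 × 1980) = 0.2371 d⁻¹.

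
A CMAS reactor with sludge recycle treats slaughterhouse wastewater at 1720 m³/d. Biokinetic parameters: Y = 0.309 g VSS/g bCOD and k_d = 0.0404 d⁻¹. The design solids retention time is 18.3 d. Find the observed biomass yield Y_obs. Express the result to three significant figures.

The observed yield is Y_obs = Y/(1 + k_d·θ_c) = 0.309 / (1 + 0.0404 × 18.3) = 0.309 / 1.739 = 0.1777 g VSS per g bCOD removed.

Y_obs ≈ 0.178 g VSS/g bCOD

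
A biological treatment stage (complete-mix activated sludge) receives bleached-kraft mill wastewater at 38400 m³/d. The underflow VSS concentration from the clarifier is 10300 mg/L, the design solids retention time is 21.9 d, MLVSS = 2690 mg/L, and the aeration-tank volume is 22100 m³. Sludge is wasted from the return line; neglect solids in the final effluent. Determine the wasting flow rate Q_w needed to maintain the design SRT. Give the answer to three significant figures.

Wasting from the return line (neglecting effluent solids): Q_w = V·X / (θ_c·X_r) = 22100 × 2690 / (21.9 × 10300) = 263.6 m³/d.

Q_w ≈ 264 m³/d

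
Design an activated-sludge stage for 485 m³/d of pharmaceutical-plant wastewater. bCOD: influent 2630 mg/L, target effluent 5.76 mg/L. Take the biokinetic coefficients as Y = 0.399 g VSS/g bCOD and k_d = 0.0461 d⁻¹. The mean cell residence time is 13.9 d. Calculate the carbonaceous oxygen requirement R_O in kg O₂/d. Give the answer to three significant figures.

The observed yield is Y_obs = Y/(1 + k_d·θ_c) = 0.399 / (1 + 0.0461 × 13.9) = 0.399 / 1.641 = 0.2432 g VSS per g bCOD removed.
Mass of bCOD removed per day: Q(S₀ − S) = 485 × 2624 g/m³ = 1273 kg/d.
P_X = Y_obs·Q·(S₀ − S) = 0.2432 × 1273 = 309.5 kg VSS/d.
R_O = Q·(S₀ − S) − 1.42·P_X = 1273 − 1.42 × 309.5 = 833.3 kg O₂/d.

R_O ≈ 833 kg O₂/d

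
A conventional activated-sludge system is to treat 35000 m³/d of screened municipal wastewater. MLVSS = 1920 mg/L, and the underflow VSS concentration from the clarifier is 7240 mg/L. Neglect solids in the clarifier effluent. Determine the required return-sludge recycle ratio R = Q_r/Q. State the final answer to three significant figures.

Solids balance on the clarifier gives (1+R)X = R·X_r, so R = X/(X_r − X) = 1920 / (7240 − 1920) = 0.3609.

R ≈ 0.361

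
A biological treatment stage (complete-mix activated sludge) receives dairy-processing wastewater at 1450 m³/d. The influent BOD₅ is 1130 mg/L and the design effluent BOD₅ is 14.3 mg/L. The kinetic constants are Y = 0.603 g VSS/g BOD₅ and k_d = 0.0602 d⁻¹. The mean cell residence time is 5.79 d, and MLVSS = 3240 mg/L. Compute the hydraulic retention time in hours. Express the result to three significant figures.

τ ≈ 21.4 h

Rearranging the biomass balance for a CMAS with decay, V = Y·Q·ΔS·θ_c / [X·(1+k_d θ_c)] = 0.603 × 1450 × (1130 − 14.3) × 5.79 / [3240 × (1 + 0.0602 × 5.79)] = 5.65×10^6 / 4369 = 1293 m³.
Hydraulic retention time τ = V/Q = 1293 / 1450 = 0.8915 d = 21.40 h.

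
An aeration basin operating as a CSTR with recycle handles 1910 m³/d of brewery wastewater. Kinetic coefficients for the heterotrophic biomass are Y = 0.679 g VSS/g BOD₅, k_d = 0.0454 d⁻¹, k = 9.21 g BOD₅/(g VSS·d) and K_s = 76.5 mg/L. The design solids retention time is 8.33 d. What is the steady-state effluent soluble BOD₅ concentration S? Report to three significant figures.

For a completely mixed reactor with recycle the Lawrence–McCarty relation gives S = K_s·(1 + k_d·θ_c) / [θ_c·(Y·k − k_d) − 1] = 76.5 × (1 + 0.0454 × 8.33) / [8.33 × (0.679 × 9.21 − 0.0454) − 1] = 105.4 / 50.71 = 2.079 mg/L.

S ≈ 2.08 mg/L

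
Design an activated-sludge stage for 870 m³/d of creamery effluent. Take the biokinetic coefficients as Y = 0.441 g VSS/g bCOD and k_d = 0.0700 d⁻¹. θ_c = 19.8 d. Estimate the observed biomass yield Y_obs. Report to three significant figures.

Correct the yield for decay: Y_obs = Y/(1 + k_d θ_c) = 0.441 / (1 + 0.0700 × 19.8) = 0.441 / 2.386 = 0.1848.

Y_obs ≈ 0.185 g VSS/g bCOD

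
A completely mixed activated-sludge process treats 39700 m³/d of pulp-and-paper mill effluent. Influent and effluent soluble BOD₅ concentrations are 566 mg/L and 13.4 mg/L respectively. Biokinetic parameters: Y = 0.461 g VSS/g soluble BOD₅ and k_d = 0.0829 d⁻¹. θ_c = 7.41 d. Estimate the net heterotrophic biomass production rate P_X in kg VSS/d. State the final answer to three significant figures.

The observed yield is Y_obs = Y/(1 + k_d·θ_c) = 0.461 / (1 + 0.0829 × 7.41) = 0.461 / 1.614 = 0.2856 g VSS per g soluble BOD₅ removed.
Q·(S₀ − S) = 39700 × (566 − 13.4) × 10⁻³ = 21938 kg/d removed.
So the net sludge growth is P_X = 0.2856 × 21938 = 6265 kg VSS/d.

P_X ≈ 6260 kg VSS/d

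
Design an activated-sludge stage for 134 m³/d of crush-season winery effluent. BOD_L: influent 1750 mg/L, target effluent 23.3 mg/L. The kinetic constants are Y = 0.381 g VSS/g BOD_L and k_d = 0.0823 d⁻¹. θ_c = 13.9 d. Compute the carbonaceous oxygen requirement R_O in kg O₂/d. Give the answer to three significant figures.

Correct the yield for decay: Y_obs = Y/(1 + k_d θ_c) = 0.381 / (1 + 0.0823 × 13.9) = 0.381 / 2.144 = 0.1777.
Substrate removed = Q·(S₀ − S) = 134 m³/d × (1750 − 23.3) g/m³ = 2.31×10^5 g/d = 231.4 kg/d.
Biomass synthesised: P_X = Y_obs × 231.4 = 41.12 kg VSS/d.
R_O = Q·ΔS − 1.42 P_X = 231.4 − 58.39 = 173.0 kg O₂/d.

R_O ≈ 173 kg O₂/d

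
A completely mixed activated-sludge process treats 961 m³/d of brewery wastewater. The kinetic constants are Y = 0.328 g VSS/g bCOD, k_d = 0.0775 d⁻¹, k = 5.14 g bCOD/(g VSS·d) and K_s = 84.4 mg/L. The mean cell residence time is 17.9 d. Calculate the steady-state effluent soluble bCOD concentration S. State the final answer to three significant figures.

S ≈ 7.25 mg/L

For a completely mixed reactor with recycle the Lawrence–McCarty relation gives S = K_s·(1 + k_d·θ_c) / [θ_c·(Y·k − k_d) − 1] = 84.4 × (1 + 0.0775 × 17.9) / [17.9 × (0.328 × 5.14 − 0.0775) − 1] = 201.5 / 27.79 = 7.250 mg/L.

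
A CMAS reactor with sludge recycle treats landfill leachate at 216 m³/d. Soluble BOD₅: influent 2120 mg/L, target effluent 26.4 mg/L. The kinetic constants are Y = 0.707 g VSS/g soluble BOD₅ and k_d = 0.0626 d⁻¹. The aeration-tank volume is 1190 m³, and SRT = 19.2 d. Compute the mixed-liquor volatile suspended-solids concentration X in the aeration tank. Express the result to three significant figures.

Solving the biomass balance for X: X = Y Q (S₀−S) θ_c / [V (1+k_d θ_c)] = 0.707 × 216 × (2120 − 26.4) × 19.2 / [1190 × (1 + 0.0626 × 19.2)] = 2343 mg/L.

X ≈ 2340 mg/L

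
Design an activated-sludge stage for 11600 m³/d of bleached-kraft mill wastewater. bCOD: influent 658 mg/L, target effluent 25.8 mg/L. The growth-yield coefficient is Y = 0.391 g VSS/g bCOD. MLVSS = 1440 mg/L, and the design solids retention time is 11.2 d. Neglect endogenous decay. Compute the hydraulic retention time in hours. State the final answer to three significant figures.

With k_d = 0 the design equation reduces to V = Y Q (S₀−S) θ_c / X = 0.391 × 11600 × (658 − 25.8) × 11.2 / 1440 = 22302 m³.
τ = V/Q = 22302/11600 = 1.923 d, or 46.14 h.

τ ≈ 46.1 h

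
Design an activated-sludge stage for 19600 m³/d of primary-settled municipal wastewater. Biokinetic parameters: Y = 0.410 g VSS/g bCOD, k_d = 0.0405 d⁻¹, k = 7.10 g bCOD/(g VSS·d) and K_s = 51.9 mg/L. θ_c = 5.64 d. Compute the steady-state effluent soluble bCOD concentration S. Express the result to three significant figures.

For a completely mixed reactor with recycle the Lawrence–McCarty relation gives S = K_s·(1 + k_d·θ_c) / [θ_c·(Y·k − k_d) − 1] = 51.9 × (1 + 0.0405 × 5.64) / [5.64 × (0.410 × 7.10 − 0.0405) − 1] = 63.75 / 15.19 = 4.197 mg/L.

S ≈ 4.20 mg/L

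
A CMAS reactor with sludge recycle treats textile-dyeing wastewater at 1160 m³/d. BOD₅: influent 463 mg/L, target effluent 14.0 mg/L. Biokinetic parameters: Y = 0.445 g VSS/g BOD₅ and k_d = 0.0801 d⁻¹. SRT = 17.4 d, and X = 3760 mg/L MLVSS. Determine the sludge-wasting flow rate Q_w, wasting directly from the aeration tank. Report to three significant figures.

Rearranging the biomass balance for a CMAS with decay, V = Y·Q·ΔS·θ_c / [X·(1+k_d θ_c)] = 0.445 × 1160 × (463 − 14.0) × 17.4 / [3760 × (1 + 0.0801 × 17.4)] = 4.03×10^6 / 9000 = 448.1 m³.
With mixed-liquor wasting, θ_c = V/Q_w, so Q_w = V/θ_c = 448.1/17.4 = 25.75 m³/d.

Q_w ≈ 25.8 m³/d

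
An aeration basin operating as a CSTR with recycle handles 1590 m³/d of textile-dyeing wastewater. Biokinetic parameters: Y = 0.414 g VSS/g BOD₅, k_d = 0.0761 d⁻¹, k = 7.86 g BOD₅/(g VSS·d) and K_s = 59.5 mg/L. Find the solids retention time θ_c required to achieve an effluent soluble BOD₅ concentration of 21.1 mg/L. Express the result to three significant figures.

From 1/θ_c = Y·k·S/(K_s + S) − k_d: Y·k·S/(K_s+S) = 0.414 × 7.86 × 21.1 / (59.5 + 21.1) = 0.8519 d⁻¹.
Then 1/θ_c = μ − k_d = 0.8519 − 0.0761 = 0.7758 d⁻¹, giving θ_c = 1.289 d.

θ_c ≈ 1.29 d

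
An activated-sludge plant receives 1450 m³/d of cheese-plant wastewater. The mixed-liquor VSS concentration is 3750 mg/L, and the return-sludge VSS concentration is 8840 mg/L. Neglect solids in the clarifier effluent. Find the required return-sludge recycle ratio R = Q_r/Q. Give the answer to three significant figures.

R = Q_r/Q = X/(X_r − X) = 3750 / (8840 − 3750) = 0.7367.

R ≈ 0.737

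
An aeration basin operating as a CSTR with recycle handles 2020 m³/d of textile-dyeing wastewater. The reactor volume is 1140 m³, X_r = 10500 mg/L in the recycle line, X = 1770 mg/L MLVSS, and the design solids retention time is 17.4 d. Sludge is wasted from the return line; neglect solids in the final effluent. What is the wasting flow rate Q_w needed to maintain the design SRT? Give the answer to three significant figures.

Q_w = (V·X)/(θ_c X_r) = 1140 × 1770 / (17.4 × 10500) = 11.04 m³/d.

Q_w ≈ 11.0 m³/d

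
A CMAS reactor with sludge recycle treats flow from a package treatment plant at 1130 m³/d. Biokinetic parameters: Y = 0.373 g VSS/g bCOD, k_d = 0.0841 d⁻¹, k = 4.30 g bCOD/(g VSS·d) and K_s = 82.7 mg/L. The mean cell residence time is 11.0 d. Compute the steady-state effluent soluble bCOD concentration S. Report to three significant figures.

From the Monod/SRT balance for a CMAS, S = K_s·(1+k_d θ_c)/[θ_c·(Y k − k_d) − 1] = 82.7 × (1 + 0.0841 × 11.0) / [11.0 × (0.373 × 4.30 − 0.0841) − 1] = 159.2 / 15.72 = 10.13 mg/L.

S ≈ 10.1 mg/L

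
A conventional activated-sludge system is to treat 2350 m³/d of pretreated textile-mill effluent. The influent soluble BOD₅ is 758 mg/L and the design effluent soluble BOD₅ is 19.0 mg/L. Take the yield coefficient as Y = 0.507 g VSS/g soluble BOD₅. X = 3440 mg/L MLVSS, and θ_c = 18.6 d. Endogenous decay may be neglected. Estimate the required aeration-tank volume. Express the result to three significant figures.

V ≈ 4760 m³

With k_d = 0 the design equation reduces to V = Y Q (S₀−S) θ_c / X = 0.507 × 2350 × (758 − 19.0) × 18.6 / 3440 = 4761 m³.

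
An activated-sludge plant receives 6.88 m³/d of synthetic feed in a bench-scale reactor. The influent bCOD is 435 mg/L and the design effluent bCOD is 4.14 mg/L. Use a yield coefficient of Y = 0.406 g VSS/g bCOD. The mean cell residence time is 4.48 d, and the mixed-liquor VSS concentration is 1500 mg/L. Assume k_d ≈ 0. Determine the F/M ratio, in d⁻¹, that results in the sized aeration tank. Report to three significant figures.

V·X = Y·Q·ΔS·θ_c gives V = 0.406 × 6.88 × (435 − 4.14) × 4.48 / 1500 = 3.594 m³.
F/M = Q·S₀ / (V·X) = 6.88 × 435 / (3.594 × 1500) = 0.5551 g bCOD·(g VSS·d)⁻¹.

F/M ≈ 0.555 d⁻¹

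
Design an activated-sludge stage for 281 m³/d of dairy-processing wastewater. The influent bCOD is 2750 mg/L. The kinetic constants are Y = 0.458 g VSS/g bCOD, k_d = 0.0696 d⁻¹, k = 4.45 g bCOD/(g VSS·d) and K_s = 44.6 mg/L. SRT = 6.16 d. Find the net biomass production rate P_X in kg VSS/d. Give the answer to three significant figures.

For a completely mixed reactor with recycle the Lawrence–McCarty relation gives S = K_s·(1 + k_d·θ_c) / [θ_c·(Y·k − k_d) − 1] = 44.6 × (1 + 0.0696 × 6.16) / [6.16 × (0.458 × 4.45 − 0.0696) − 1] = 63.72 / 11.13 = 5.727 mg/L.
The observed yield is Y_obs = Y/(1 + k_d·θ_c) = 0.458 / (1 + 0.0696 × 6.16) = 0.458 / 1.429 = 0.3206 g VSS per g bCOD removed.
Substrate removed = Q·(S₀ − S) = 281 m³/d × (2750 − 5.73) g/m³ = 7.71×10^5 g/d = 771.1 kg/d.
So the net sludge growth is P_X = 0.3206 × 771.1 = 247.2 kg VSS/d.

P_X ≈ 247 kg VSS/d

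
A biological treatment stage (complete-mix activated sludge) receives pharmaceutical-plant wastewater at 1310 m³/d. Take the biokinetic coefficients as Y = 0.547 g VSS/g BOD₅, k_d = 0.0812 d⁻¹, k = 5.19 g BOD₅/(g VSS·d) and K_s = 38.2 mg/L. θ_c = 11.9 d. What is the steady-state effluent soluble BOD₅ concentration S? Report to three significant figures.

For a completely mixed reactor with recycle the Lawrence–McCarty relation gives S = K_s·(1 + k_d·θ_c) / [θ_c·(Y·k − k_d) − 1] = 38.2 × (1 + 0.0812 × 11.9) / [11.9 × (0.547 × 5.19 − 0.0812) − 1] = 75.11 / 31.82 = 2.361 mg/L.

S ≈ 2.36 mg/L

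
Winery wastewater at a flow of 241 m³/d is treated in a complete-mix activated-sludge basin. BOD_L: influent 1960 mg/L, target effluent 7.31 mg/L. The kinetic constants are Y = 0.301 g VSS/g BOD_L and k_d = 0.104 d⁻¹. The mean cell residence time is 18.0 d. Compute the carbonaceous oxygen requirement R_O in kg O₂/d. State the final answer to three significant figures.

R_O ≈ 401 kg O₂/d

Y_obs = Y / (1 + k_d θ_c) = 0.301 / (1 + 0.104 × 18.0) = 0.301 / 2.872 = 0.1048.
Mass of BOD_L removed per day: Q(S₀ − S) = 241 × 1953 g/m³ = 470.6 kg/d.
Biomass synthesised: P_X = Y_obs × 470.6 = 49.32 kg VSS/d.
R_O = Q·(S₀ − S) − 1.42·P_X = 470.6 − 1.42 × 49.32 = 400.6 kg O₂/d.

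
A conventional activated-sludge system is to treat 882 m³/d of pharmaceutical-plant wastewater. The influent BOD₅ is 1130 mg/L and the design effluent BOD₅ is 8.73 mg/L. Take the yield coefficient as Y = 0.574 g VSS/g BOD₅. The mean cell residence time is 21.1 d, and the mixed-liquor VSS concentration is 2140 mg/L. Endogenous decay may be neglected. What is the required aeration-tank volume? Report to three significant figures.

V ≈ 5600 m³

With k_d = 0 the design equation reduces to V = Y Q (S₀−S) θ_c / X = 0.574 × 882 × (1130 − 8.73) × 21.1 / 2140 = 5597 m³.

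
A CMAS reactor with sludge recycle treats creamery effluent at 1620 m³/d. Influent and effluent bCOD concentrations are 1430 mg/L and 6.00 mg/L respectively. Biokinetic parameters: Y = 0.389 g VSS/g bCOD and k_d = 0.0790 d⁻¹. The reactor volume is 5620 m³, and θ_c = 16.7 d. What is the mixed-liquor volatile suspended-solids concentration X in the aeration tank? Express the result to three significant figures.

X = Y·Q·ΔS·θ_c / [V·(1 + k_d θ_c)] = 0.389 × 1620 × (1430 − 6.00) × 16.7 / [5620 × (1 + 0.0790 × 16.7)] = 1150 mg/L.

X ≈ 1150 mg/L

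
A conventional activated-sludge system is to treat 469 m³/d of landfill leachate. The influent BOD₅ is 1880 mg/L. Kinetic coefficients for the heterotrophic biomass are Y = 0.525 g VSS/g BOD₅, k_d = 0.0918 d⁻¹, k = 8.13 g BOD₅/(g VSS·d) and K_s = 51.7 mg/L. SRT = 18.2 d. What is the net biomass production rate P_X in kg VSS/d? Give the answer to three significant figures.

For a completely mixed reactor with recycle the Lawrence–McCarty relation gives S = K_s·(1 + k_d·θ_c) / [θ_c·(Y·k − k_d) − 1] = 51.7 × (1 + 0.0918 × 18.2) / [18.2 × (0.525 × 8.13 − 0.0918) − 1] = 138.1 / 75.01 = 1.841 mg/L.
The observed yield is Y_obs = Y/(1 + k_d·θ_c) = 0.525 / (1 + 0.0918 × 18.2) = 0.525 / 2.671 = 0.1966 g VSS per g BOD₅ removed.
Mass of BOD₅ removed per day: Q(S₀ − S) = 469 × 1878 g/m³ = 880.9 kg/d.
So the net sludge growth is P_X = 0.1966 × 880.9 = 173.2 kg VSS/d.

P_X ≈ 173 kg VSS/d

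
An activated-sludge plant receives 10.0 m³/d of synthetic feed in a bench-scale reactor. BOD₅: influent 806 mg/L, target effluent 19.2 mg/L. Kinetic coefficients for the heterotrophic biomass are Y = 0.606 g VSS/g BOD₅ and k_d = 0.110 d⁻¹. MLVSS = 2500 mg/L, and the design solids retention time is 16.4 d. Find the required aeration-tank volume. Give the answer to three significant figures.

V ≈ 11.2 m³

Rearranging the biomass balance for a CMAS with decay, V = Y·Q·ΔS·θ_c / [X·(1+k_d θ_c)] = 0.606 × 10.0 × (806 − 19.2) × 16.4 / [2500 × (1 + 0.110 × 16.4)] = 7.82×10^4 / 7010 = 11.15 m³.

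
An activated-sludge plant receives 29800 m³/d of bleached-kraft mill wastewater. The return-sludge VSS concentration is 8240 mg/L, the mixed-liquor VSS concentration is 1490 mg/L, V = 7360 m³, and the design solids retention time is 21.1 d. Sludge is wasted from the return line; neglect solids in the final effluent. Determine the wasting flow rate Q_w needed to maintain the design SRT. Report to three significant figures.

θ_c = V·X/(Q_w·X_r) when wasting from the recycle, so Q_w = V·X/(θ_c·X_r) = 7360 × 1490 / (21.1 × 8240) = 63.07 m³/d.

Q_w ≈ 63.1 m³/d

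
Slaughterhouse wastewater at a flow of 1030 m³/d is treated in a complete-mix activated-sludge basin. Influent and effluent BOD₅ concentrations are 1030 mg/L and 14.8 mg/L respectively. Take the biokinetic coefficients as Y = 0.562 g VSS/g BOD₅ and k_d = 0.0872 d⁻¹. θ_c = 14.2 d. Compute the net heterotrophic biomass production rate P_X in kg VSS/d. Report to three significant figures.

P_X ≈ 263 kg VSS/d

Y_obs = Y / (1 + k_d θ_c) = 0.562 / (1 + 0.0872 × 14.2) = 0.562 / 2.238 = 0.2511.
Q·(S₀ − S) = 1030 × (1030 − 14.8) × 10⁻³ = 1046 kg/d removed.
P_X = Y_obs · Q(S₀ − S) = 0.2511 × 1046 = 262.6 kg VSS/d.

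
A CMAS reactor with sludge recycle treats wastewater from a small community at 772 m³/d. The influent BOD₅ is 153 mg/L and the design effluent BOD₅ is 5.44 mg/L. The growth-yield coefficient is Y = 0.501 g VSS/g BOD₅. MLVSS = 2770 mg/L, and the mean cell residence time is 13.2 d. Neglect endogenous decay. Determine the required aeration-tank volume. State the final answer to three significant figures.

V ≈ 272 m³

V·X = Y·Q·ΔS·θ_c gives V = 0.501 × 772 × (153 − 5.44) × 13.2 / 2770 = 272.0 m³.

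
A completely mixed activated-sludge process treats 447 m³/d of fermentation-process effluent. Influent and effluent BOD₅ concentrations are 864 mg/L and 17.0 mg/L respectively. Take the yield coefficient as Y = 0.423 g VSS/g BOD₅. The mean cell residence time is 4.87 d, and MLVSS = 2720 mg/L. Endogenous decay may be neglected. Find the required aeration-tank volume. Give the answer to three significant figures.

V·X = Y·Q·ΔS·θ_c gives V = 0.423 × 447 × (864 − 17.0) × 4.87 / 2720 = 286.7 m³.

V ≈ 287 m³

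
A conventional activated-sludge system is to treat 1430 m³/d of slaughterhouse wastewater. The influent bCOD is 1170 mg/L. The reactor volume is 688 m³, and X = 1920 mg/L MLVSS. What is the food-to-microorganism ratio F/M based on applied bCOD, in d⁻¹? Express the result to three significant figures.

F/M ≈ 1.27 d⁻¹

Food-to-microorganism ratio F/M = Q S₀ / (V X) = 1430 × 1170 / (688.0 × 1920) = 1.267 d⁻¹.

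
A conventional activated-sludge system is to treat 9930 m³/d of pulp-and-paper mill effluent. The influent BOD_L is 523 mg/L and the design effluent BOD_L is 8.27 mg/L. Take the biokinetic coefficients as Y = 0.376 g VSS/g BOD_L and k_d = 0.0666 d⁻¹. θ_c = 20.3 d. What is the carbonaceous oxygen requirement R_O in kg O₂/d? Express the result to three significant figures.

Correct the yield for decay: Y_obs = Y/(1 + k_d θ_c) = 0.376 / (1 + 0.0666 × 20.3) = 0.376 / 2.352 = 0.1599.
ΔS = 523 − 8.27 = 514.7 mg/L, so the substrate removal rate is 9930 × 514.7/1000 = 5111 kg BOD_L/d.
P_X = Y_obs·Q·(S₀ − S) = 0.1599 × 5111 = 817.1 kg VSS/d.
R_O = Q·ΔS − 1.42 P_X = 5111 − 1160 = 3951 kg O₂/d.

R_O ≈ 3950 kg O₂/d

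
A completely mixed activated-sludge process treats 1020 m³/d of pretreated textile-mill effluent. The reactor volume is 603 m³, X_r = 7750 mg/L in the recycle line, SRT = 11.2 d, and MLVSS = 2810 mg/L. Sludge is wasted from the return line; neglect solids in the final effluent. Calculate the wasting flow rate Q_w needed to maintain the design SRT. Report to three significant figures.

Q_w ≈ 19.5 m³/d

θ_c = V·X/(Q_w·X_r) when wasting from the recycle, so Q_w = V·X/(θ_c·X_r) = 603.0 × 2810 / (11.2 × 7750) = 19.52 m³/d.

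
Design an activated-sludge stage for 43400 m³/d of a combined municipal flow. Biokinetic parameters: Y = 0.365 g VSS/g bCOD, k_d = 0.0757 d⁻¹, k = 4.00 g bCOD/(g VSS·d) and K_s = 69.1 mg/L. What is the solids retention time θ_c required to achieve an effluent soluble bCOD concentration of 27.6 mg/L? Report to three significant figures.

θ_c ≈ 2.93 d

From 1/θ_c = Y·k·S/(K_s + S) − k_d: Y·k·S/(K_s+S) = 0.365 × 4.00 × 27.6 / (69.1 + 27.6) = 0.4167 d⁻¹.
θ_c = 1/(μ − k_d) = 1/(0.4167 − 0.0757) = 1/0.3410 = 2.932 d.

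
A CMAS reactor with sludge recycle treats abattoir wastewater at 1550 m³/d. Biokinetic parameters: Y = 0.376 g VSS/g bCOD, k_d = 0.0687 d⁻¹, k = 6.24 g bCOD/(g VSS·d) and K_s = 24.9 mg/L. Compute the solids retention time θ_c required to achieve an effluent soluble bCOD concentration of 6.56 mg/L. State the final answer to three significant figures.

θ_c ≈ 2.38 d

Specific growth rate at S = 6.56 mg/L: μ = YkS/(K_s+S) = 0.376·6.24·6.56/(24.9+6.56) = 0.4892 d⁻¹.
1/θ_c = 0.4892 − 0.0687 = 0.4205 d⁻¹, so θ_c = 2.378 d.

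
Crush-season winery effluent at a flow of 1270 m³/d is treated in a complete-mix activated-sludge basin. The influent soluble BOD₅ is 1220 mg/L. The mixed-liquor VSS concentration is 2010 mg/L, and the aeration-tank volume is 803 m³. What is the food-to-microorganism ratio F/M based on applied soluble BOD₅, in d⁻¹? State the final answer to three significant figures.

F/M = Q·S₀ / (V·X) = 1270 × 1220 / (803.0 × 2010) = 0.9600 g soluble BOD₅·(g VSS·d)⁻¹.

F/M ≈ 0.960 d⁻¹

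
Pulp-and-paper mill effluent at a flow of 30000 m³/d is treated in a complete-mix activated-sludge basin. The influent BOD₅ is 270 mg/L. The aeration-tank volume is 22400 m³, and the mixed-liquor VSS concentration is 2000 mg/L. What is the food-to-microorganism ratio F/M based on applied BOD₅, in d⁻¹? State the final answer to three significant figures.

F/M ≈ 0.181 d⁻¹

Food-to-microorganism ratio F/M = Q S₀ / (V X) = 30000 × 270 / (22400 × 2000) = 0.1808 d⁻¹.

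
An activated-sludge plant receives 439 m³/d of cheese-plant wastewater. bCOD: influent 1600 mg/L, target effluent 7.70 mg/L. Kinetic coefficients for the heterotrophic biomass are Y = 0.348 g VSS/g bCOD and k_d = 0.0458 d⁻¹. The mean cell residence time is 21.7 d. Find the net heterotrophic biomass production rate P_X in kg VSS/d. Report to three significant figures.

The observed yield is Y_obs = Y/(1 + k_d·θ_c) = 0.348 / (1 + 0.0458 × 21.7) = 0.348 / 1.994 = 0.1745 g VSS per g bCOD removed.
Substrate removed = Q·(S₀ − S) = 439 m³/d × (1600 − 7.70) g/m³ = 6.99×10^5 g/d = 699.0 kg/d.
Net biomass production P_X = Y_obs × Q·(S₀ − S) = 0.1745 × 699.0 = 122.0 kg VSS/d.

P_X ≈ 122 kg VSS/d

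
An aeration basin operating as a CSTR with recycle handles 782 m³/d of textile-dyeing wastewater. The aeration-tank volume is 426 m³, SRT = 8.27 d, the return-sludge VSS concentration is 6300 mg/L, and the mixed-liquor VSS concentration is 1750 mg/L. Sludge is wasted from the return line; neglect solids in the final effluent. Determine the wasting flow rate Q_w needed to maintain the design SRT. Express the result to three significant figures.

Q_w ≈ 14.3 m³/d

Wasting from the return line (neglecting effluent solids): Q_w = V·X / (θ_c·X_r) = 426.0 × 1750 / (8.27 × 6300) = 14.31 m³/d.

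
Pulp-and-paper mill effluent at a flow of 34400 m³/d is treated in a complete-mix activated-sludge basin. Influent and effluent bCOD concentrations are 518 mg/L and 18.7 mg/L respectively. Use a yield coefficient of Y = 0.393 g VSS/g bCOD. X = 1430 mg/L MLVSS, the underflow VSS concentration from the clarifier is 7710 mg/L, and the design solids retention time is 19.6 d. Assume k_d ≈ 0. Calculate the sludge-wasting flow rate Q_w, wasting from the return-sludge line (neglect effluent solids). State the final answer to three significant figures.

Q_w ≈ 876 m³/d

V·X = Y·Q·ΔS·θ_c gives V = 0.393 × 34400 × (518 − 18.7) × 19.6 / 1430 = 92519 m³.
Q_w = (V·X)/(θ_c X_r) = 92519 × 1430 / (19.6 × 7710) = 875.5 m³/d.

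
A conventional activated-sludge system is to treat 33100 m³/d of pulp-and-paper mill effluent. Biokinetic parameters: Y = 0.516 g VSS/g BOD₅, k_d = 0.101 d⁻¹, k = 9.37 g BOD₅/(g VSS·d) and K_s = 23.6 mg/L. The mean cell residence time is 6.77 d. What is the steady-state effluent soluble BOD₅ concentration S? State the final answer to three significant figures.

S ≈ 1.28 mg/L

From the Monod/SRT balance for a CMAS, S = K_s·(1+k_d θ_c)/[θ_c·(Y k − k_d) − 1] = 23.6 × (1 + 0.101 × 6.77) / [6.77 × (0.516 × 9.37 − 0.101) − 1] = 39.74 / 31.05 = 1.280 mg/L.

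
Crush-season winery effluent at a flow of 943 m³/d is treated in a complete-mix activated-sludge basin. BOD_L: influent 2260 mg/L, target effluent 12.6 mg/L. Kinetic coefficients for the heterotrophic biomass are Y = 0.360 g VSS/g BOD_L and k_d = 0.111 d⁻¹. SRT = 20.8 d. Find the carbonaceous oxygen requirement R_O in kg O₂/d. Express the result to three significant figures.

R_O ≈ 1790 kg O₂/d

Y_obs = Y / (1 + k_d θ_c) = 0.360 / (1 + 0.111 × 20.8) = 0.360 / 3.309 = 0.1088.
Mass of BOD_L removed per day: Q(S₀ − S) = 943 × 2247 g/m³ = 2119 kg/d.
P_X = Y_obs·Q·(S₀ − S) = 0.1088 × 2119 = 230.6 kg VSS/d.
R_O = Q·ΔS − 1.42 P_X = 2119 − 327.4 = 1792 kg O₂/d.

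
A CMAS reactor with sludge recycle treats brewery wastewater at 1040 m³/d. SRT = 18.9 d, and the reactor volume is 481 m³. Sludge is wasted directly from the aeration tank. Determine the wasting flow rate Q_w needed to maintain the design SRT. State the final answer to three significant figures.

For wasting at MLVSS concentration, Q_w = V/θ_c = 481.0/18.9 = 25.45 m³/d.

Q_w ≈ 25.4 m³/d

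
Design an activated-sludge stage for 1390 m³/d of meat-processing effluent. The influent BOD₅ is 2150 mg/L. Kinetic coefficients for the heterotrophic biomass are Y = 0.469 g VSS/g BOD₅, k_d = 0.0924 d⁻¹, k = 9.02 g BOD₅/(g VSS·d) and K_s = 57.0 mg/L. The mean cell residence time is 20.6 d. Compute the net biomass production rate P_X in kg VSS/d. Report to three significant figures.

P_X ≈ 482 kg VSS/d

Effluent substrate depends only on kinetics and SRT: S = K_s(1 + k_d θ_c) / [θ_c(Yk − k_d) − 1] = 57.0 × (1 + 0.0924 × 20.6) / [20.6 × (0.469 × 9.02 − 0.0924) − 1] = 165.5 / 84.24 = 1.965 mg/L.
Observed yield with endogenous decay: Y_obs = Y / (1 + k_d·θ_c) = 0.469 / (1 + 0.0924 × 20.6) = 0.469 / 2.903 = 0.1615 g VSS/g BOD₅.
Mass of BOD₅ removed per day: Q(S₀ − S) = 1390 × 2148 g/m³ = 2986 kg/d.
Biomass produced: P_X = Y_obs·Q·ΔS = 0.1615 × 2986 ≈ 482.3 kg VSS/d.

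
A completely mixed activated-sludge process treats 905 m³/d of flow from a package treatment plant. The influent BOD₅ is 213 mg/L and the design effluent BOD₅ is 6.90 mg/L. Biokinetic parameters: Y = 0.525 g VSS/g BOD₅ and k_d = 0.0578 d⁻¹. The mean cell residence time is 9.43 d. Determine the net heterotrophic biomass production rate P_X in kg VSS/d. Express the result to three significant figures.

The observed yield is Y_obs = Y/(1 + k_d·θ_c) = 0.525 / (1 + 0.0578 × 9.43) = 0.525 / 1.545 = 0.3398 g VSS per g BOD₅ removed.
Q·(S₀ − S) = 905 × (213 − 6.90) × 10⁻³ = 186.5 kg/d removed.
Biomass produced: P_X = Y_obs·Q·ΔS = 0.3398 × 186.5 ≈ 63.38 kg VSS/d.

P_X ≈ 63.4 kg VSS/d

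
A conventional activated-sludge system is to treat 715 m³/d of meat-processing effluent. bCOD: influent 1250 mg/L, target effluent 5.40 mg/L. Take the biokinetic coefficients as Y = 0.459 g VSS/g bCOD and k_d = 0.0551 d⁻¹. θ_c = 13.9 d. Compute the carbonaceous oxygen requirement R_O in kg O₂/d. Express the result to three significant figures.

R_O ≈ 561 kg O₂/d

Y_obs = Y / (1 + k_d θ_c) = 0.459 / (1 + 0.0551 × 13.9) = 0.459 / 1.766 = 0.2599.
Mass of bCOD removed per day: Q(S₀ − S) = 715 × 1245 g/m³ = 889.9 kg/d.
Net sludge production P_X = 0.2599 × 889.9 = 231.3 kg VSS/d.
Carbonaceous O₂ demand = substrate oxidised − cell-mass equivalent = 889.9 − 1.42 × 231.3 = 561.4 kg O₂/d.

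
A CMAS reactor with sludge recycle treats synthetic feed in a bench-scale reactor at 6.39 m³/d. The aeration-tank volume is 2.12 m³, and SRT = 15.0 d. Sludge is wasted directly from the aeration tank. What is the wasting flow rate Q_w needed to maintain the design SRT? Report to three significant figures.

Q_w ≈ 0.141 m³/d

For wasting at MLVSS concentration, Q_w = V/θ_c = 2.120/15.0 = 0.1413 m³/d.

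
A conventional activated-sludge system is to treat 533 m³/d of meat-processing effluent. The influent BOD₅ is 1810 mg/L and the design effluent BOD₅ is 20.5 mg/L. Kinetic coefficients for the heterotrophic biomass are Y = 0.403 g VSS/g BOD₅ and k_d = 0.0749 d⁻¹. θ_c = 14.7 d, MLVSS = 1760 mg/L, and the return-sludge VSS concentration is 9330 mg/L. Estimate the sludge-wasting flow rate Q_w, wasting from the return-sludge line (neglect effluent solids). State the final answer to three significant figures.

Q_w ≈ 19.6 m³/d

Rearranging the biomass balance for a CMAS with decay, V = Y·Q·ΔS·θ_c / [X·(1+k_d θ_c)] = 0.403 × 533 × (1810 − 20.5) × 14.7 / [1760 × (1 + 0.0749 × 14.7)] = 5.65×10^6 / 3698 = 1528 m³.
Wasting from the return line (neglecting effluent solids): Q_w = V·X / (θ_c·X_r) = 1528 × 1760 / (14.7 × 9330) = 19.61 m³/d.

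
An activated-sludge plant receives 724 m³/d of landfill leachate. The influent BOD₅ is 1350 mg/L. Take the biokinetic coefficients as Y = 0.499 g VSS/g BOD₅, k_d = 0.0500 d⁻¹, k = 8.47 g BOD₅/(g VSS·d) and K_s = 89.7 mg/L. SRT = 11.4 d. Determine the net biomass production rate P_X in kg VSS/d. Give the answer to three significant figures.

P_X ≈ 310 kg VSS/d

Effluent substrate depends only on kinetics and SRT: S = K_s(1 + k_d θ_c) / [θ_c(Yk − k_d) − 1] = 89.7 × (1 + 0.0500 × 11.4) / [11.4 × (0.499 × 8.47 − 0.0500) − 1] = 140.8 / 46.61 = 3.021 mg/L.
The observed yield is Y_obs = Y/(1 + k_d·θ_c) = 0.499 / (1 + 0.0500 × 11.4) = 0.499 / 1.570 = 0.3178 g VSS per g BOD₅ removed.
ΔS = 1350 − 3.02 = 1347 mg/L, so the substrate removal rate is 724 × 1347/1000 = 975.2 kg BOD₅/d.
So the net sludge growth is P_X = 0.3178 × 975.2 = 310.0 kg VSS/d.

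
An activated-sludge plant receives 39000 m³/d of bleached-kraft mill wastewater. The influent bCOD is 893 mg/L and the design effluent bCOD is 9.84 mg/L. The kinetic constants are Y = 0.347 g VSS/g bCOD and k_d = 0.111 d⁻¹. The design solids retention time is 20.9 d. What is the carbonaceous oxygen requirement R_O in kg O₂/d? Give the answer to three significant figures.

Correct the yield for decay: Y_obs = Y/(1 + k_d θ_c) = 0.347 / (1 + 0.111 × 20.9) = 0.347 / 3.320 = 0.1045.
Q·(S₀ − S) = 39000 × (893 − 9.84) × 10⁻³ = 34443 kg/d removed.
P_X = Y_obs·Q·(S₀ − S) = 0.1045 × 34443 = 3600 kg VSS/d.
Carbonaceous O₂ demand = substrate oxidised − cell-mass equivalent = 34443 − 1.42 × 3600 = 29331 kg O₂/d.

R_O ≈ 29300 kg O₂/d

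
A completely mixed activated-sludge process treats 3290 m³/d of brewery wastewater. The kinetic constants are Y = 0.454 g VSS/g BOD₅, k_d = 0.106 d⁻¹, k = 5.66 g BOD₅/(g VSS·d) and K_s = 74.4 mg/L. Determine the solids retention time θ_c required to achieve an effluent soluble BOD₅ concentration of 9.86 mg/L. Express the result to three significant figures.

θ_c ≈ 5.14 d

From 1/θ_c = Y·k·S/(K_s + S) − k_d: Y·k·S/(K_s+S) = 0.454 × 5.66 × 9.86 / (74.4 + 9.86) = 0.3007 d⁻¹.
1/θ_c = 0.3007 − 0.106 = 0.1947 d⁻¹, so θ_c = 5.136 d.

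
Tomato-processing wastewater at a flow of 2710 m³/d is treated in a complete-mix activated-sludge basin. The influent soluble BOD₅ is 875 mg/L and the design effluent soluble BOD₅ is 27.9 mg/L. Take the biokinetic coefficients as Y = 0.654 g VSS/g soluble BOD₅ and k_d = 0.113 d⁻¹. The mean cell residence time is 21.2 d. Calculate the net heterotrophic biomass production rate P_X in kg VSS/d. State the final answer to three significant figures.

The observed yield is Y_obs = Y/(1 + k_d·θ_c) = 0.654 / (1 + 0.113 × 21.2) = 0.654 / 3.396 = 0.1926 g VSS per g soluble BOD₅ removed.
Substrate removed = Q·(S₀ − S) = 2710 m³/d × (875 − 27.9) g/m³ = 2.3×10^6 g/d = 2296 kg/d.
Biomass produced: P_X = Y_obs·Q·ΔS = 0.1926 × 2296 ≈ 442.1 kg VSS/d.

P_X ≈ 442 kg VSS/d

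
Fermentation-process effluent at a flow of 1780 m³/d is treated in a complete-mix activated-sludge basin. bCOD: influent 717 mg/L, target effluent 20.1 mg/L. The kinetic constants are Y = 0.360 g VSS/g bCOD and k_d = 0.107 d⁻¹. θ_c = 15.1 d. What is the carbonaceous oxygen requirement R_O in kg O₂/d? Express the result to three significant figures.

Correct the yield for decay: Y_obs = Y/(1 + k_d θ_c) = 0.360 / (1 + 0.107 × 15.1) = 0.360 / 2.616 = 0.1376.
ΔS = 717 − 20.1 = 696.9 mg/L, so the substrate removal rate is 1780 × 696.9/1000 = 1240 kg bCOD/d.
Biomass synthesised: P_X = Y_obs × 1240 = 170.7 kg VSS/d.
Carbonaceous O₂ demand = substrate oxidised − cell-mass equivalent = 1240 − 1.42 × 170.7 = 998.0 kg O₂/d.

R_O ≈ 998 kg O₂/d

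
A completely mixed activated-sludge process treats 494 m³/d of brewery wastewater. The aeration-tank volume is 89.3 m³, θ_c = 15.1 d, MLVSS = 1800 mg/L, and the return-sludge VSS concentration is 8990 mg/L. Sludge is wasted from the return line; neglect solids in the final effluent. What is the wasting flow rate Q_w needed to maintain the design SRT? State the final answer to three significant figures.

Wasting from the return line (neglecting effluent solids): Q_w = V·X / (θ_c·X_r) = 89.30 × 1800 / (15.1 × 8990) = 1.184 m³/d.

Q_w ≈ 1.18 m³/d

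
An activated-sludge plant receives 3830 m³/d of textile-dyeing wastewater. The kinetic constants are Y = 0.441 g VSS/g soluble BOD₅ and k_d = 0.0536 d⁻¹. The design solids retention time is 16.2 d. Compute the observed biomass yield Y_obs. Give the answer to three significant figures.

Y_obs = Y / (1 + k_d θ_c) = 0.441 / (1 + 0.0536 × 16.2) = 0.441 / 1.868 = 0.2360.

Y_obs ≈ 0.236 g VSS/g soluble BOD₅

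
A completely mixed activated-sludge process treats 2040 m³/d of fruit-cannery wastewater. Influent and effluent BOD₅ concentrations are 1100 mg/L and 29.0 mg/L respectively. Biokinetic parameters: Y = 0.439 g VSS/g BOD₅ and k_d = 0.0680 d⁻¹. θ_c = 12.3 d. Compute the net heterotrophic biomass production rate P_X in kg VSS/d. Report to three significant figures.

P_X ≈ 522 kg VSS/d

Y_obs = Y / (1 + k_d θ_c) = 0.439 / (1 + 0.0680 × 12.3) = 0.439 / 1.836 = 0.2391.
Mass of BOD₅ removed per day: Q(S₀ − S) = 2040 × 1071 g/m³ = 2185 kg/d.
P_X = Y_obs · Q(S₀ − S) = 0.2391 × 2185 = 522.3 kg VSS/d.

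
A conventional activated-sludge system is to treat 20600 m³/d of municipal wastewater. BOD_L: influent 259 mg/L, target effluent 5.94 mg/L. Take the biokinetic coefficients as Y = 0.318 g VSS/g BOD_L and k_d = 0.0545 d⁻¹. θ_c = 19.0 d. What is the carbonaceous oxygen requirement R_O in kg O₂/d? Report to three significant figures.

R_O ≈ 4060 kg O₂/d

The observed yield is Y_obs = Y/(1 + k_d·θ_c) = 0.318 / (1 + 0.0545 × 19.0) = 0.318 / 2.035 = 0.1562 g VSS per g BOD_L removed.
Q·(S₀ − S) = 20600 × (259 − 5.94) × 10⁻³ = 5213 kg/d removed.
P_X = Y_obs·Q·(S₀ − S) = 0.1562 × 5213 = 814.4 kg VSS/d.
R_O = Q·ΔS − 1.42 P_X = 5213 − 1156 = 4057 kg O₂/d.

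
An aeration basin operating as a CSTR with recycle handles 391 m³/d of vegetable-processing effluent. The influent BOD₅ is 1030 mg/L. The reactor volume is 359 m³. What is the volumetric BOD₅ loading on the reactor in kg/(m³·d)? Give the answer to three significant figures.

L_v ≈ 1.12 kg BOD₅/(m³·d)

L_v = Q S₀ / V = 391 × 1030 × 10⁻³ / 359.0 = 1.122 kg/(m³·d).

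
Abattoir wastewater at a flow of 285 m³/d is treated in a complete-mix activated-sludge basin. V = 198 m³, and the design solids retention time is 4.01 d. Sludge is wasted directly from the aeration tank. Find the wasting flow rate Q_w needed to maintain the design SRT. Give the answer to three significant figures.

For wasting at MLVSS concentration, Q_w = V/θ_c = 198.0/4.01 = 49.38 m³/d.

Q_w ≈ 49.4 m³/d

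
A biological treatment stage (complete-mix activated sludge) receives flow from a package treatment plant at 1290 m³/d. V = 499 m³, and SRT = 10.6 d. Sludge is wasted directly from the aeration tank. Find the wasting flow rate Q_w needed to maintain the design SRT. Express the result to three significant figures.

Wasting from the aeration tank: Q_w = V / θ_c = 499.0 / 10.6 = 47.08 m³/d.

Q_w ≈ 47.1 m³/d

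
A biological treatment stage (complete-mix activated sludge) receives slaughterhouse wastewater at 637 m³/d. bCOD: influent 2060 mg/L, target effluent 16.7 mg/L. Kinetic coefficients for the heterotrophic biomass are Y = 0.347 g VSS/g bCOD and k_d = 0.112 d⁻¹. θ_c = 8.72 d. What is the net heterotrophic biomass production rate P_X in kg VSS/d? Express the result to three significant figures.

Correct the yield for decay: Y_obs = Y/(1 + k_d θ_c) = 0.347 / (1 + 0.112 × 8.72) = 0.347 / 1.977 = 0.1756.
ΔS = 2060 − 16.7 = 2043 mg/L, so the substrate removal rate is 637 × 2043/1000 = 1302 kg bCOD/d.
Biomass produced: P_X = Y_obs·Q·ΔS = 0.1756 × 1302 ≈ 228.5 kg VSS/d.

P_X ≈ 228 kg VSS/d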